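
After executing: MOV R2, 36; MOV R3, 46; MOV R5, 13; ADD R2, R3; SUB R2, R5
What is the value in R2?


Register state trace:
  MOV R2, 36  → R2 = 36
  MOV R3, 46  → R3 = 46
  MOV R5, 13  → R5 = 13
  ADD R2, R3  → R2 = 36 + 46 = 82
  SUB R2, R5  → R2 = 82 - 13 = 69
Final: R2 = 69

69


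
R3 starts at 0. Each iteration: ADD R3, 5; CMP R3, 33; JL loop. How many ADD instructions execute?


Loop trace (R3 starts at 0, target 33, step 5):
  ADD #1: R3 = 0 + 5 = 5  → 5 < 33, loop
  ADD #2: R3 = 5 + 5 = 10  → 10 < 33, loop
  ADD #3: R3 = 10 + 5 = 15  → 15 < 33, loop
  ADD #4: R3 = 15 + 5 = 20  → 20 < 33, loop
  ADD #5: R3 = 20 + 5 = 25  → 25 < 33, loop
  ADD #6: R3 = 25 + 5 = 30  → 30 < 33, loop
  ADD #7: R3 = 30 + 5 = 35  → 35 >= 33, exit
Total ADD instructions: 7

7


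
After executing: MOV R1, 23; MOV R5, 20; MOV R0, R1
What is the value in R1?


Register state trace:
  MOV R1, 23  → R1 = 23
  MOV R5, 20  → R5 = 20
  MOV R0, R1  → R0 = 23
Final: R1 = 23

23


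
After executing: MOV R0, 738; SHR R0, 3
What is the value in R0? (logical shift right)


Register state trace:
  MOV R0, 738  → R0 = 738
  SHR R0, 3  → R0 = 738 >> 3 = 738 // 2^3 = 92
Final: R0 = 92

92


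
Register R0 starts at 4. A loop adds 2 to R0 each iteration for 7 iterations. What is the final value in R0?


Starting value: R0 = 4
  Iter 1: R0 = 4 + 2 = 6
  Iter 2: R0 = 6 + 2 = 8
  Iter 3: R0 = 8 + 2 = 10
  Iter 4: R0 = 10 + 2 = 12
  Iter 5: R0 = 12 + 2 = 14
  Iter 6: R0 = 14 + 2 = 16
  Iter 7: R0 = 16 + 2 = 18
Final: R0 = 18

18


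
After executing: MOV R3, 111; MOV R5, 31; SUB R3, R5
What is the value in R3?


Register state trace:
  MOV R3, 111  → R3 = 111
  MOV R5, 31  → R5 = 31
  SUB R3, R5  → R3 = 111 - 31 = 80
Final: R3 = 80

80


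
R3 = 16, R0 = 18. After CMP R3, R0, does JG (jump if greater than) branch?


Trace:
  R3 = 16, R0 = 18
  CMP R3, R0  → compares 16 vs 18
  JG checks: is 16 greater than 18?
  16 < 18, so condition is false
Branch taken: No

No


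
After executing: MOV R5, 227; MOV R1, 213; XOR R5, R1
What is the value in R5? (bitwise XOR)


Register state trace:
  MOV R5, 227  → R5 = 227 (0b11100011)
  MOV R1, 213  → R1 = 213 (0b11010101)
  XOR R5, R1  → R5 = 227 XOR 213 = 54 (0b00110110)
Final: R5 = 54

54


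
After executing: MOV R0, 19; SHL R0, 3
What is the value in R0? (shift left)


Register state trace:
  MOV R0, 19  → R0 = 19
  SHL R0, 3  → R0 = 19 << 3 = 19 * 2^3 = 152
Final: R0 = 152

152


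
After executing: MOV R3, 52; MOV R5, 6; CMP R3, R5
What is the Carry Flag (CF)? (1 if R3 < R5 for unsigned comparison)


Register state trace:
  MOV R3, 52  → R3 = 52
  MOV R5, 6  → R5 = 6
  CMP R3, R5  → unsigned 52 - 6: no borrow
  52 >= 6, so CF = 0
CF = 0

0


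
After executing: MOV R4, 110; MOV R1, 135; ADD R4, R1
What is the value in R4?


Register state trace:
  MOV R4, 110  → R4 = 110
  MOV R1, 135  → R1 = 135
  ADD R4, R1  → R4 = 110 + 135 = 245
Final: R4 = 245

245


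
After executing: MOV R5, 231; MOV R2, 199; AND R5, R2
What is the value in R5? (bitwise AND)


Register state trace:
  MOV R5, 231  → R5 = 231 (0b11100111)
  MOV R2, 199  → R2 = 199 (0b11000111)
  AND R5, R2  → R5 = 231 AND 199 = 199 (0b11000111)
Final: R5 = 199

199


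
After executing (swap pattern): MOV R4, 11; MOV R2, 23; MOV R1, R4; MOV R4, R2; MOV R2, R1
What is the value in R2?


Register state trace (swap pattern):
  MOV R4, 11  → R4 = 11
  MOV R2, 23  → R2 = 23
  MOV R1, R4  → R1 = 11  (save R4)
  MOV R4, R2  → R4 = 23  (R4 gets R2's value)
  MOV R2, R1  → R2 = 11  (R2 gets saved value)
Final: R2 = 11

11


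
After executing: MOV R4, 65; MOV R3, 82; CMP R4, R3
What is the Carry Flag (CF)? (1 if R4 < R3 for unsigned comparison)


Register state trace:
  MOV R4, 65  → R4 = 65
  MOV R3, 82  → R3 = 82
  CMP R4, R3  → unsigned 65 - 82: borrow occurs
  65 < 82, so CF = 1
CF = 1

1


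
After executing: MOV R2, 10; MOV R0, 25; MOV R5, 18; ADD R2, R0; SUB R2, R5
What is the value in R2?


Register state trace:
  MOV R2, 10  → R2 = 10
  MOV R0, 25  → R0 = 25
  MOV R5, 18  → R5 = 18
  ADD R2, R0  → R2 = 10 + 25 = 35
  SUB R2, R5  → R2 = 35 - 18 = 17
Final: R2 = 17

17


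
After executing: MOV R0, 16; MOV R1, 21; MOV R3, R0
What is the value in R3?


Register state trace:
  MOV R0, 16  → R0 = 16
  MOV R1, 21  → R1 = 21
  MOV R3, R0  → R3 = 16
Final: R3 = 16

16


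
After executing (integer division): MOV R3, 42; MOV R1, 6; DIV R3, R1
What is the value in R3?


Register state trace:
  MOV R3, 42  → R3 = 42
  MOV R1, 6  → R1 = 6
  DIV R3, R1  → R3 = 42 // 6 = 7
Final: R3 = 7

7


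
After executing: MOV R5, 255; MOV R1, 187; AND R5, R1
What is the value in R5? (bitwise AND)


Register state trace:
  MOV R5, 255  → R5 = 255 (0b11111111)
  MOV R1, 187  → R1 = 187 (0b10111011)
  AND R5, R1  → R5 = 255 AND 187 = 187 (0b10111011)
Final: R5 = 187

187


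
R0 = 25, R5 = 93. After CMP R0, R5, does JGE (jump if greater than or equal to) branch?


Trace:
  R0 = 25, R5 = 93
  CMP R0, R5  → compares 25 vs 93
  JGE checks: is 25 greater than or equal to 93?
  25 < 93, so condition is false
Branch taken: No

No


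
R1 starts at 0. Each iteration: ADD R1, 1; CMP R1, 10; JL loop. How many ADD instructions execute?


Loop trace (R1 starts at 0, target 10, step 1):
  ADD #1: R1 = 0 + 1 = 1  → 1 < 10, loop
  ADD #2: R1 = 1 + 1 = 2  → 2 < 10, loop
  ADD #3: R1 = 2 + 1 = 3  → 3 < 10, loop
  ADD #4: R1 = 3 + 1 = 4  → 4 < 10, loop
  ADD #5: R1 = 4 + 1 = 5  → 5 < 10, loop
  ADD #6: R1 = 5 + 1 = 6  → 6 < 10, loop
  ADD #7: R1 = 6 + 1 = 7  → 7 < 10, loop
  ADD #8: R1 = 7 + 1 = 8  → 8 < 10, loop
  ADD #9: R1 = 8 + 1 = 9  → 9 < 10, loop
  ADD #10: R1 = 9 + 1 = 10  → 10 >= 10, exit
Total ADD instructions: 10

10


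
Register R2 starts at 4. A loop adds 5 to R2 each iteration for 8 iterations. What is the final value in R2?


Starting value: R2 = 4
  Iter 1: R2 = 4 + 5 = 9
  Iter 2: R2 = 9 + 5 = 14
  Iter 3: R2 = 14 + 5 = 19
  Iter 4: R2 = 19 + 5 = 24
  Iter 5: R2 = 24 + 5 = 29
  Iter 6: R2 = 29 + 5 = 34
  Iter 7: R2 = 34 + 5 = 39
  Iter 8: R2 = 39 + 5 = 44
Final: R2 = 44

44


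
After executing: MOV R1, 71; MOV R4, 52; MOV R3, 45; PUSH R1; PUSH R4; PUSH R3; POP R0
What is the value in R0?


Stack trace (top is rightmost):
  MOV R1, 71  → R1 = 71
  MOV R4, 52  → R4 = 52
  MOV R3, 45  → R3 = 45
  PUSH R1  → stack: [71]
  PUSH R4  → stack: [71, 52]
  PUSH R3  → stack: [71, 52, 45]
  POP R0  → R0 = 45, stack: [71, 52]
Final: R0 = 45

45


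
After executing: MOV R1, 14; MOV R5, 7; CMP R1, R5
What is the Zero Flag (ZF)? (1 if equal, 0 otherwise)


Register state trace:
  MOV R1, 14  → R1 = 14
  MOV R5, 7  → R5 = 7
  CMP R1, R5  → computes 14 - 7 = 7
  Result is nonzero, so values are not equal
ZF = 0

0


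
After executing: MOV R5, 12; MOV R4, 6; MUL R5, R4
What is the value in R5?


Register state trace:
  MOV R5, 12  → R5 = 12
  MOV R4, 6  → R4 = 6
  MUL R5, R4  → R5 = 12 * 6 = 72
Final: R5 = 72

72


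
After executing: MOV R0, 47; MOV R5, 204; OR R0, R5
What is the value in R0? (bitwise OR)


Register state trace:
  MOV R0, 47  → R0 = 47 (0b00101111)
  MOV R5, 204  → R5 = 204 (0b11001100)
  OR R0, R5   → R0 = 47 OR 204 = 239 (0b11101111)
Final: R0 = 239

239


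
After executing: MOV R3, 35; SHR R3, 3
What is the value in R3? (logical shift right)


Register state trace:
  MOV R3, 35  → R3 = 35
  SHR R3, 3  → R3 = 35 >> 3 = 35 // 2^3 = 4
Final: R3 = 4

4


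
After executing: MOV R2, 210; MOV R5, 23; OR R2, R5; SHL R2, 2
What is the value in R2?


Register state trace:
  MOV R2, 210  → R2 = 210 (0b11010010)
  MOV R5, 23  → R5 = 23 (0b00010111)
  OR R2, R5  → R2 = 210 OR 23 = 215 (0b11010111)
  SHL R2, 2  → R2 = 215 << 2 = 860
Final: R2 = 860

860


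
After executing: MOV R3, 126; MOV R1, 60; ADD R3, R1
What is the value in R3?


Register state trace:
  MOV R3, 126  → R3 = 126
  MOV R1, 60  → R1 = 60
  ADD R3, R1  → R3 = 126 + 60 = 186
Final: R3 = 186

186


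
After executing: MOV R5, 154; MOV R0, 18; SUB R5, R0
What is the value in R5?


Register state trace:
  MOV R5, 154  → R5 = 154
  MOV R0, 18  → R0 = 18
  SUB R5, R0  → R5 = 154 - 18 = 136
Final: R5 = 136

136


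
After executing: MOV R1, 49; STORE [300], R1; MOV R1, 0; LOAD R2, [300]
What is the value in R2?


Register and memory trace:
  MOV R1, 49  → R1 = 49
  STORE [300], R1  → mem[300] = 49
  MOV R1, 0  → R1 = 0
  LOAD R2, [300]  → R2 = mem[300] = 49
Final: R2 = 49

49


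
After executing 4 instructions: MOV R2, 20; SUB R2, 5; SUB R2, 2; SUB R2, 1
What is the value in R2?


Register state trace:
  MOV R2, 20  → R2 = 20
  SUB R2, 5  → R2 = 20 - 5 = 15
  SUB R2, 2  → R2 = 15 - 2 = 13
  SUB R2, 1  → R2 = 13 - 1 = 12
Final: R2 = 12

12


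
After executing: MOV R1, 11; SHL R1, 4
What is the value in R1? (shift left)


Register state trace:
  MOV R1, 11  → R1 = 11
  SHL R1, 4  → R1 = 11 << 4 = 11 * 2^4 = 176
Final: R1 = 176

176


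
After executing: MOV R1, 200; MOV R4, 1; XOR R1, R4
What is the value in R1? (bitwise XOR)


Register state trace:
  MOV R1, 200  → R1 = 200 (0b11001000)
  MOV R4, 1  → R4 = 1 (0b00000001)
  XOR R1, R4  → R1 = 200 XOR 1 = 201 (0b11001001)
Final: R1 = 201

201


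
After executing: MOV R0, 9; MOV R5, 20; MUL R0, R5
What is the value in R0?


Register state trace:
  MOV R0, 9  → R0 = 9
  MOV R5, 20  → R5 = 20
  MUL R0, R5  → R0 = 9 * 20 = 180
Final: R0 = 180

180


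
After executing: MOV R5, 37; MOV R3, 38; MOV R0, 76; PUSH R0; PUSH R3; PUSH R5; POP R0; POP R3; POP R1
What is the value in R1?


Stack trace (top is rightmost):
  MOV R5, 37  → R5 = 37
  MOV R3, 38  → R3 = 38
  MOV R0, 76  → R0 = 76
  PUSH R0  → stack: [76]
  PUSH R3  → stack: [76, 38]
  PUSH R5  → stack: [76, 38, 37]
  POP R0  → R0 = 37, stack: [76, 38]
  POP R3  → R3 = 38, stack: [76]
  POP R1  → R1 = 76, stack: []
Final: R1 = 76

76


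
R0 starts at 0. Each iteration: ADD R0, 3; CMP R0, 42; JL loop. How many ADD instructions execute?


Loop trace (R0 starts at 0, target 42, step 3):
  ADD #1: R0 = 0 + 3 = 3  → 3 < 42, loop
  ADD #2: R0 = 3 + 3 = 6  → 6 < 42, loop
  ADD #3: R0 = 6 + 3 = 9  → 9 < 42, loop
  ADD #4: R0 = 9 + 3 = 12  → 12 < 42, loop
  ADD #5: R0 = 12 + 3 = 15  → 15 < 42, loop
  ADD #6: R0 = 15 + 3 = 18  → 18 < 42, loop
  ADD #7: R0 = 18 + 3 = 21  → 21 < 42, loop
  ADD #8: R0 = 21 + 3 = 24  → 24 < 42, loop
  ADD #9: R0 = 24 + 3 = 27  → 27 < 42, loop
  ADD #10: R0 = 27 + 3 = 30  → 30 < 42, loop
  ADD #11: R0 = 30 + 3 = 33  → 33 < 42, loop
  ADD #12: R0 = 33 + 3 = 36  → 36 < 42, loop
  ADD #13: R0 = 36 + 3 = 39  → 39 < 42, loop
  ADD #14: R0 = 39 + 3 = 42  → 42 >= 42, exit
Total ADD instructions: 14

14


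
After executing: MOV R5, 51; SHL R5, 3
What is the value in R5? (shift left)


Register state trace:
  MOV R5, 51  → R5 = 51
  SHL R5, 3  → R5 = 51 << 3 = 51 * 2^3 = 408
Final: R5 = 408

408


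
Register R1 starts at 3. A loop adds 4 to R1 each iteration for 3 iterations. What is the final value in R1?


Starting value: R1 = 3
  Iter 1: R1 = 3 + 4 = 7
  Iter 2: R1 = 7 + 4 = 11
  Iter 3: R1 = 11 + 4 = 15
Final: R1 = 15

15


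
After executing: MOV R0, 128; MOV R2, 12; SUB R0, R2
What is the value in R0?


Register state trace:
  MOV R0, 128  → R0 = 128
  MOV R2, 12  → R2 = 12
  SUB R0, R2  → R0 = 128 - 12 = 116
Final: R0 = 116

116


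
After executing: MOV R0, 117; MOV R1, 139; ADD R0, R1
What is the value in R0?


Register state trace:
  MOV R0, 117  → R0 = 117
  MOV R1, 139  → R1 = 139
  ADD R0, R1  → R0 = 117 + 139 = 256
Final: R0 = 256

256


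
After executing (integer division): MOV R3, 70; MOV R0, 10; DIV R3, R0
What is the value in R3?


Register state trace:
  MOV R3, 70  → R3 = 70
  MOV R0, 10  → R0 = 10
  DIV R3, R0  → R3 = 70 // 10 = 7
Final: R3 = 7

7


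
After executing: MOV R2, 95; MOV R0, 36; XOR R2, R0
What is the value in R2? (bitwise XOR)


Register state trace:
  MOV R2, 95  → R2 = 95 (0b01011111)
  MOV R0, 36  → R0 = 36 (0b00100100)
  XOR R2, R0  → R2 = 95 XOR 36 = 123 (0b01111011)
Final: R2 = 123

123


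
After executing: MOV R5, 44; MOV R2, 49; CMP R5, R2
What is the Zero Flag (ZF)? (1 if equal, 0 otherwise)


Register state trace:
  MOV R5, 44  → R5 = 44
  MOV R2, 49  → R2 = 49
  CMP R5, R2  → computes 44 - 49 = -5
  Result is nonzero, so values are not equal
ZF = 0

0


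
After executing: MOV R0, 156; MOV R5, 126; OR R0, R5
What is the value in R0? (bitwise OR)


Register state trace:
  MOV R0, 156  → R0 = 156 (0b10011100)
  MOV R5, 126  → R5 = 126 (0b01111110)
  OR R0, R5   → R0 = 156 OR 126 = 254 (0b11111110)
Final: R0 = 254

254


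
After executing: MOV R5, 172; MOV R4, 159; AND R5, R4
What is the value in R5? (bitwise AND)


Register state trace:
  MOV R5, 172  → R5 = 172 (0b10101100)
  MOV R4, 159  → R4 = 159 (0b10011111)
  AND R5, R4  → R5 = 172 AND 159 = 140 (0b10001100)
Final: R5 = 140

140


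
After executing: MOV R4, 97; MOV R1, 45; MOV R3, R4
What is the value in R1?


Register state trace:
  MOV R4, 97  → R4 = 97
  MOV R1, 45  → R1 = 45
  MOV R3, R4  → R3 = 97
Final: R1 = 45

45


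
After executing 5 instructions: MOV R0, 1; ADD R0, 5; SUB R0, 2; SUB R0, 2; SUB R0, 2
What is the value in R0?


Register state trace:
  MOV R0, 1  → R0 = 1
  ADD R0, 5  → R0 = 1 + 5 = 6
  SUB R0, 2  → R0 = 6 - 2 = 4
  SUB R0, 2  → R0 = 4 - 2 = 2
  SUB R0, 2  → R0 = 2 - 2 = 0
Final: R0 = 0

0


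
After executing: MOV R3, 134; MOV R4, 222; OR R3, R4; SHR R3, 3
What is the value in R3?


Register state trace:
  MOV R3, 134  → R3 = 134 (0b10000110)
  MOV R4, 222  → R4 = 222 (0b11011110)
  OR R3, R4  → R3 = 134 OR 222 = 222 (0b11011110)
  SHR R3, 3  → R3 = 222 >> 3 = 27
Final: R3 = 27

27


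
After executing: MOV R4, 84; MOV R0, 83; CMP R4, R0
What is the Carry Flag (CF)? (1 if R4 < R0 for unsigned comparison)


Register state trace:
  MOV R4, 84  → R4 = 84
  MOV R0, 83  → R0 = 83
  CMP R4, R0  → unsigned 84 - 83: no borrow
  84 >= 83, so CF = 0
CF = 0

0


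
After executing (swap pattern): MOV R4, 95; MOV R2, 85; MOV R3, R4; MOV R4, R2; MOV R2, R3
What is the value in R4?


Register state trace (swap pattern):
  MOV R4, 95  → R4 = 95
  MOV R2, 85  → R2 = 85
  MOV R3, R4  → R3 = 95  (save R4)
  MOV R4, R2  → R4 = 85  (R4 gets R2's value)
  MOV R2, R3  → R2 = 95  (R2 gets saved value)
Final: R4 = 85

85


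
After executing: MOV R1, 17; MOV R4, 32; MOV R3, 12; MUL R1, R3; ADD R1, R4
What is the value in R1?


Register state trace:
  MOV R1, 17  → R1 = 17
  MOV R4, 32  → R4 = 32
  MOV R3, 12  → R3 = 12
  MUL R1, R3  → R1 = 17 * 12 = 204
  ADD R1, R4  → R1 = 204 + 32 = 236
Final: R1 = 236

236


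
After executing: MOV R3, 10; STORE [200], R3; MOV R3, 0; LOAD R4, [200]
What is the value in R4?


Register and memory trace:
  MOV R3, 10  → R3 = 10
  STORE [200], R3  → mem[200] = 10
  MOV R3, 0  → R3 = 0
  LOAD R4, [200]  → R4 = mem[200] = 10
Final: R4 = 10

10


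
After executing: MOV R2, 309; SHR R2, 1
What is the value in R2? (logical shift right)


Register state trace:
  MOV R2, 309  → R2 = 309
  SHR R2, 1  → R2 = 309 >> 1 = 309 // 2^1 = 154
Final: R2 = 154

154


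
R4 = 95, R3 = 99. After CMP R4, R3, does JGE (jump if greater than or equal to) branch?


Trace:
  R4 = 95, R3 = 99
  CMP R4, R3  → compares 95 vs 99
  JGE checks: is 95 greater than or equal to 99?
  95 < 99, so condition is false
Branch taken: No

No


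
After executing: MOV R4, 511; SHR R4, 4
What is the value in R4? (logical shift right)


Register state trace:
  MOV R4, 511  → R4 = 511
  SHR R4, 4  → R4 = 511 >> 4 = 511 // 2^4 = 31
Final: R4 = 31

31


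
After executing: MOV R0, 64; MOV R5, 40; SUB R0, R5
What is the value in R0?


Register state trace:
  MOV R0, 64  → R0 = 64
  MOV R5, 40  → R5 = 40
  SUB R0, R5  → R0 = 64 - 40 = 24
Final: R0 = 24

24


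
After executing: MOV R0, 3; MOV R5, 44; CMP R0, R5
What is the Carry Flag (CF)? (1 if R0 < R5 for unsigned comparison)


Register state trace:
  MOV R0, 3  → R0 = 3
  MOV R5, 44  → R5 = 44
  CMP R0, R5  → unsigned 3 - 44: borrow occurs
  3 < 44, so CF = 1
CF = 1

1


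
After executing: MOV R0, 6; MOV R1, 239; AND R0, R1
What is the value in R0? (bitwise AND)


Register state trace:
  MOV R0, 6  → R0 = 6 (0b00000110)
  MOV R1, 239  → R1 = 239 (0b11101111)
  AND R0, R1  → R0 = 6 AND 239 = 6 (0b00000110)
Final: R0 = 6

6


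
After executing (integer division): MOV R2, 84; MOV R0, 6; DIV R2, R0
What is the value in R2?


Register state trace:
  MOV R2, 84  → R2 = 84
  MOV R0, 6  → R0 = 6
  DIV R2, R0  → R2 = 84 // 6 = 14
Final: R2 = 14

14


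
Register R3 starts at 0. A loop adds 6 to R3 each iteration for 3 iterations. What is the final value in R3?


Starting value: R3 = 0
  Iter 1: R3 = 0 + 6 = 6
  Iter 2: R3 = 6 + 6 = 12
  Iter 3: R3 = 12 + 6 = 18
Final: R3 = 18

18


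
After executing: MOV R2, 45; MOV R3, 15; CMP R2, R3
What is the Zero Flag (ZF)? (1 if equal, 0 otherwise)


Register state trace:
  MOV R2, 45  → R2 = 45
  MOV R3, 15  → R3 = 15
  CMP R2, R3  → computes 45 - 15 = 30
  Result is nonzero, so values are not equal
ZF = 0

0


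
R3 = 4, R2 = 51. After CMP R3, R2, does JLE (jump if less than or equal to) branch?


Trace:
  R3 = 4, R2 = 51
  CMP R3, R2  → compares 4 vs 51
  JLE checks: is 4 less than or equal to 51?
  4 < 51, so condition is true
Branch taken: Yes

Yes


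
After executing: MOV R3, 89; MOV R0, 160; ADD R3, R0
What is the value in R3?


Register state trace:
  MOV R3, 89  → R3 = 89
  MOV R0, 160  → R0 = 160
  ADD R3, R0  → R3 = 89 + 160 = 249
Final: R3 = 249

249


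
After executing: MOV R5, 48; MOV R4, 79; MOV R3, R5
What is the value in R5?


Register state trace:
  MOV R5, 48  → R5 = 48
  MOV R4, 79  → R4 = 79
  MOV R3, R5  → R3 = 48
Final: R5 = 48

48


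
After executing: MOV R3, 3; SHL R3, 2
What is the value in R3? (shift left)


Register state trace:
  MOV R3, 3  → R3 = 3
  SHL R3, 2  → R3 = 3 << 2 = 3 * 2^2 = 12
Final: R3 = 12

12


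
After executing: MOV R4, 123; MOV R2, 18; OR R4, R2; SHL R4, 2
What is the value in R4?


Register state trace:
  MOV R4, 123  → R4 = 123 (0b01111011)
  MOV R2, 18  → R2 = 18 (0b00010010)
  OR R4, R2  → R4 = 123 OR 18 = 123 (0b01111011)
  SHL R4, 2  → R4 = 123 << 2 = 492
Final: R4 = 492

492


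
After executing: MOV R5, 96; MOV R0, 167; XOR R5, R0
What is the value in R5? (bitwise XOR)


Register state trace:
  MOV R5, 96  → R5 = 96 (0b01100000)
  MOV R0, 167  → R0 = 167 (0b10100111)
  XOR R5, R0  → R5 = 96 XOR 167 = 199 (0b11000111)
Final: R5 = 199

199


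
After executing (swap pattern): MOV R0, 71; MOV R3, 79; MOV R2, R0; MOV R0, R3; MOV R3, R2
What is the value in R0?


Register state trace (swap pattern):
  MOV R0, 71  → R0 = 71
  MOV R3, 79  → R3 = 79
  MOV R2, R0  → R2 = 71  (save R0)
  MOV R0, R3  → R0 = 79  (R0 gets R3's value)
  MOV R3, R2  → R3 = 71  (R3 gets saved value)
Final: R0 = 79

79


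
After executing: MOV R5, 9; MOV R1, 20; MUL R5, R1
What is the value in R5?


Register state trace:
  MOV R5, 9  → R5 = 9
  MOV R1, 20  → R1 = 20
  MUL R5, R1  → R5 = 9 * 20 = 180
Final: R5 = 180

180


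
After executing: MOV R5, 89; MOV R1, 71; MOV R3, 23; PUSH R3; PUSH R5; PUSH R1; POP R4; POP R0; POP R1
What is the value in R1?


Stack trace (top is rightmost):
  MOV R5, 89  → R5 = 89
  MOV R1, 71  → R1 = 71
  MOV R3, 23  → R3 = 23
  PUSH R3  → stack: [23]
  PUSH R5  → stack: [23, 89]
  PUSH R1  → stack: [23, 89, 71]
  POP R4  → R4 = 71, stack: [23, 89]
  POP R0  → R0 = 89, stack: [23]
  POP R1  → R1 = 23, stack: []
Final: R1 = 23

23


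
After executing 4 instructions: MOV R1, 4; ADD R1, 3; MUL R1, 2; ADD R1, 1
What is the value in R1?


Register state trace:
  MOV R1, 4  → R1 = 4
  ADD R1, 3  → R1 = 4 + 3 = 7
  MUL R1, 2  → R1 = 7 * 2 = 14
  ADD R1, 1  → R1 = 14 + 1 = 15
Final: R1 = 15

15


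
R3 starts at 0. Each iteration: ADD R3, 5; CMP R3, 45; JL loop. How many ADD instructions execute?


Loop trace (R3 starts at 0, target 45, step 5):
  ADD #1: R3 = 0 + 5 = 5  → 5 < 45, loop
  ADD #2: R3 = 5 + 5 = 10  → 10 < 45, loop
  ADD #3: R3 = 10 + 5 = 15  → 15 < 45, loop
  ADD #4: R3 = 15 + 5 = 20  → 20 < 45, loop
  ADD #5: R3 = 20 + 5 = 25  → 25 < 45, loop
  ADD #6: R3 = 25 + 5 = 30  → 30 < 45, loop
  ADD #7: R3 = 30 + 5 = 35  → 35 < 45, loop
  ADD #8: R3 = 35 + 5 = 40  → 40 < 45, loop
  ADD #9: R3 = 40 + 5 = 45  → 45 >= 45, exit
Total ADD instructions: 9

9


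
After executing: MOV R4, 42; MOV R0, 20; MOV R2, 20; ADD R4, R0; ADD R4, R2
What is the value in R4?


Register state trace:
  MOV R4, 42  → R4 = 42
  MOV R0, 20  → R0 = 20
  MOV R2, 20  → R2 = 20
  ADD R4, R0  → R4 = 42 + 20 = 62
  ADD R4, R2  → R4 = 62 + 20 = 82
Final: R4 = 82

82


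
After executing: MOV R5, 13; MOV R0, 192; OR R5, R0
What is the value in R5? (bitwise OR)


Register state trace:
  MOV R5, 13  → R5 = 13 (0b00001101)
  MOV R0, 192  → R0 = 192 (0b11000000)
  OR R5, R0   → R5 = 13 OR 192 = 205 (0b11001101)
Final: R5 = 205

205


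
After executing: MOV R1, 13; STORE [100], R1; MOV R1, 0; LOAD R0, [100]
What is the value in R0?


Register and memory trace:
  MOV R1, 13  → R1 = 13
  STORE [100], R1  → mem[100] = 13
  MOV R1, 0  → R1 = 0
  LOAD R0, [100]  → R0 = mem[100] = 13
Final: R0 = 13

13


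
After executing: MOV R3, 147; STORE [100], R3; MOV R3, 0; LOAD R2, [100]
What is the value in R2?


Register and memory trace:
  MOV R3, 147  → R3 = 147
  STORE [100], R3  → mem[100] = 147
  MOV R3, 0  → R3 = 0
  LOAD R2, [100]  → R2 = mem[100] = 147
Final: R2 = 147

147


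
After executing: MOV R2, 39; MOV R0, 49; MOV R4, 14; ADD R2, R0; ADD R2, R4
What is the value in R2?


Register state trace:
  MOV R2, 39  → R2 = 39
  MOV R0, 49  → R0 = 49
  MOV R4, 14  → R4 = 14
  ADD R2, R0  → R2 = 39 + 49 = 88
  ADD R2, R4  → R2 = 88 + 14 = 102
Final: R2 = 102

102


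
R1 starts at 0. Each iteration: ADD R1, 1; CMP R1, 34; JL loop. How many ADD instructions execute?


Loop trace (R1 starts at 0, target 34, step 1):
  ADD #1: R1 = 0 + 1 = 1  → 1 < 34, loop
  ADD #2: R1 = 1 + 1 = 2  → 2 < 34, loop
  ADD #3: R1 = 2 + 1 = 3  → 3 < 34, loop
  ADD #4: R1 = 3 + 1 = 4  → 4 < 34, loop
  ADD #5: R1 = 4 + 1 = 5  → 5 < 34, loop
  ADD #6: R1 = 5 + 1 = 6  → 6 < 34, loop
  ADD #7: R1 = 6 + 1 = 7  → 7 < 34, loop
  ADD #8: R1 = 7 + 1 = 8  → 8 < 34, loop
  ADD #9: R1 = 8 + 1 = 9  → 9 < 34, loop
  ADD #10: R1 = 9 + 1 = 10  → 10 < 34, loop
  ADD #11: R1 = 10 + 1 = 11  → 11 < 34, loop
  ADD #12: R1 = 11 + 1 = 12  → 12 < 34, loop
  ADD #13: R1 = 12 + 1 = 13  → 13 < 34, loop
  ADD #14: R1 = 13 + 1 = 14  → 14 < 34, loop
  ADD #15: R1 = 14 + 1 = 15  → 15 < 34, loop
  ADD #16: R1 = 15 + 1 = 16  → 16 < 34, loop
  ADD #17: R1 = 16 + 1 = 17  → 17 < 34, loop
  ADD #18: R1 = 17 + 1 = 18  → 18 < 34, loop
  ADD #19: R1 = 18 + 1 = 19  → 19 < 34, loop
  ADD #20: R1 = 19 + 1 = 20  → 20 < 34, loop
  ADD #21: R1 = 20 + 1 = 21  → 21 < 34, loop
  ADD #22: R1 = 21 + 1 = 22  → 22 < 34, loop
  ADD #23: R1 = 22 + 1 = 23  → 23 < 34, loop
  ADD #24: R1 = 23 + 1 = 24  → 24 < 34, loop
  ADD #25: R1 = 24 + 1 = 25  → 25 < 34, loop
  ADD #26: R1 = 25 + 1 = 26  → 26 < 34, loop
  ADD #27: R1 = 26 + 1 = 27  → 27 < 34, loop
  ADD #28: R1 = 27 + 1 = 28  → 28 < 34, loop
  ADD #29: R1 = 28 + 1 = 29  → 29 < 34, loop
  ADD #30: R1 = 29 + 1 = 30  → 30 < 34, loop
  ADD #31: R1 = 30 + 1 = 31  → 31 < 34, loop
  ADD #32: R1 = 31 + 1 = 32  → 32 < 34, loop
  ADD #33: R1 = 32 + 1 = 33  → 33 < 34, loop
  ADD #34: R1 = 33 + 1 = 34  → 34 >= 34, exit
Total ADD instructions: 34

34


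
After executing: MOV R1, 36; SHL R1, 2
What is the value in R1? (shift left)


Register state trace:
  MOV R1, 36  → R1 = 36
  SHL R1, 2  → R1 = 36 << 2 = 36 * 2^2 = 144
Final: R1 = 144

144


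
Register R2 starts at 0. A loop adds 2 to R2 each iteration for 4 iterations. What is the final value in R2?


Starting value: R2 = 0
  Iter 1: R2 = 0 + 2 = 2
  Iter 2: R2 = 2 + 2 = 4
  Iter 3: R2 = 4 + 2 = 6
  Iter 4: R2 = 6 + 2 = 8
Final: R2 = 8

8


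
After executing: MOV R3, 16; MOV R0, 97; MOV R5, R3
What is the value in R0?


Register state trace:
  MOV R3, 16  → R3 = 16
  MOV R0, 97  → R0 = 97
  MOV R5, R3  → R5 = 16
Final: R0 = 97

97


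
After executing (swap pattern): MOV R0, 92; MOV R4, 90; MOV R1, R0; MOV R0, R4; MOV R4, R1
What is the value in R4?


Register state trace (swap pattern):
  MOV R0, 92  → R0 = 92
  MOV R4, 90  → R4 = 90
  MOV R1, R0  → R1 = 92  (save R0)
  MOV R0, R4  → R0 = 90  (R0 gets R4's value)
  MOV R4, R1  → R4 = 92  (R4 gets saved value)
Final: R4 = 92

92


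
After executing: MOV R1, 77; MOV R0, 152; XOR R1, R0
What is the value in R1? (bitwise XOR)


Register state trace:
  MOV R1, 77  → R1 = 77 (0b01001101)
  MOV R0, 152  → R0 = 152 (0b10011000)
  XOR R1, R0  → R1 = 77 XOR 152 = 213 (0b11010101)
Final: R1 = 213

213


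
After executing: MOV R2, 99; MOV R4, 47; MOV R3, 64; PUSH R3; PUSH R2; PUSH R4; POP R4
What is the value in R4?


Stack trace (top is rightmost):
  MOV R2, 99  → R2 = 99
  MOV R4, 47  → R4 = 47
  MOV R3, 64  → R3 = 64
  PUSH R3  → stack: [64]
  PUSH R2  → stack: [64, 99]
  PUSH R4  → stack: [64, 99, 47]
  POP R4  → R4 = 47, stack: [64, 99]
Final: R4 = 47

47


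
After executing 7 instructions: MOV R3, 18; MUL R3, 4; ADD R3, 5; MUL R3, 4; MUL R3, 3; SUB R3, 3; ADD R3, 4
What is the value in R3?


Register state trace:
  MOV R3, 18  → R3 = 18
  MUL R3, 4  → R3 = 18 * 4 = 72
  ADD R3, 5  → R3 = 72 + 5 = 77
  MUL R3, 4  → R3 = 77 * 4 = 308
  MUL R3, 3  → R3 = 308 * 3 = 924
  SUB R3, 3  → R3 = 924 - 3 = 921
  ADD R3, 4  → R3 = 921 + 4 = 925
Final: R3 = 925

925


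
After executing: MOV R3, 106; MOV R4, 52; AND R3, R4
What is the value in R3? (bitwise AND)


Register state trace:
  MOV R3, 106  → R3 = 106 (0b01101010)
  MOV R4, 52  → R4 = 52 (0b00110100)
  AND R3, R4  → R3 = 106 AND 52 = 32 (0b00100000)
Final: R3 = 32

32


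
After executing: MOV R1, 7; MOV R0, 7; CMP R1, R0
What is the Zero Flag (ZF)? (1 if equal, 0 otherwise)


Register state trace:
  MOV R1, 7  → R1 = 7
  MOV R0, 7  → R0 = 7
  CMP R1, R0  → computes 7 - 7 = 0
  Result is zero, so values are equal
ZF = 1

1


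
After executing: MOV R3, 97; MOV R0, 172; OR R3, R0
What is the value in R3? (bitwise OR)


Register state trace:
  MOV R3, 97  → R3 = 97 (0b01100001)
  MOV R0, 172  → R0 = 172 (0b10101100)
  OR R3, R0   → R3 = 97 OR 172 = 237 (0b11101101)
Final: R3 = 237

237


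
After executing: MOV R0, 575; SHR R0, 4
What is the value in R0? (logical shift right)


Register state trace:
  MOV R0, 575  → R0 = 575
  SHR R0, 4  → R0 = 575 >> 4 = 575 // 2^4 = 35
Final: R0 = 35

35


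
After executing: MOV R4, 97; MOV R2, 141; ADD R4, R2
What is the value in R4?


Register state trace:
  MOV R4, 97  → R4 = 97
  MOV R2, 141  → R2 = 141
  ADD R4, R2  → R4 = 97 + 141 = 238
Final: R4 = 238

238


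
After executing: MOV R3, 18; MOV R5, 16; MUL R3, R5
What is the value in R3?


Register state trace:
  MOV R3, 18  → R3 = 18
  MOV R5, 16  → R5 = 16
  MUL R3, R5  → R3 = 18 * 16 = 288
Final: R3 = 288

288


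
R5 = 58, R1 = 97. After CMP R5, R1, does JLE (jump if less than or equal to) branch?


Trace:
  R5 = 58, R1 = 97
  CMP R5, R1  → compares 58 vs 97
  JLE checks: is 58 less than or equal to 97?
  58 < 97, so condition is true
Branch taken: Yes

Yes


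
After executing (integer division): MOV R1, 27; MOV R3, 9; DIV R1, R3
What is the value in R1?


Register state trace:
  MOV R1, 27  → R1 = 27
  MOV R3, 9  → R3 = 9
  DIV R1, R3  → R1 = 27 // 9 = 3
Final: R1 = 3

3


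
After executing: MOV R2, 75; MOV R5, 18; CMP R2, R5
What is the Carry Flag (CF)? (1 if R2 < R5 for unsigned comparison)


Register state trace:
  MOV R2, 75  → R2 = 75
  MOV R5, 18  → R5 = 18
  CMP R2, R5  → unsigned 75 - 18: no borrow
  75 >= 18, so CF = 0
CF = 0

0


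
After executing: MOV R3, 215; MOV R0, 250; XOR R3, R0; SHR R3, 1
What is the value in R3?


Register state trace:
  MOV R3, 215  → R3 = 215 (0b11010111)
  MOV R0, 250  → R0 = 250 (0b11111010)
  XOR R3, R0  → R3 = 215 XOR 250 = 45 (0b00101101)
  SHR R3, 1  → R3 = 45 >> 1 = 22
Final: R3 = 22

22


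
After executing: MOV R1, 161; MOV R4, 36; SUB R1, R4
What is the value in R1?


Register state trace:
  MOV R1, 161  → R1 = 161
  MOV R4, 36  → R4 = 36
  SUB R1, R4  → R1 = 161 - 36 = 125
Final: R1 = 125

125


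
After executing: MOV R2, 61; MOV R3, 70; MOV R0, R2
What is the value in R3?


Register state trace:
  MOV R2, 61  → R2 = 61
  MOV R3, 70  → R3 = 70
  MOV R0, R2  → R0 = 61
Final: R3 = 70

70


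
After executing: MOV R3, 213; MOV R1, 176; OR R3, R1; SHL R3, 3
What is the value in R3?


Register state trace:
  MOV R3, 213  → R3 = 213 (0b11010101)
  MOV R1, 176  → R1 = 176 (0b10110000)
  OR R3, R1  → R3 = 213 OR 176 = 245 (0b11110101)
  SHL R3, 3  → R3 = 245 << 3 = 1960
Final: R3 = 1960

1960


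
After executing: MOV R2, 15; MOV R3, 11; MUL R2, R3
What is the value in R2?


Register state trace:
  MOV R2, 15  → R2 = 15
  MOV R3, 11  → R3 = 11
  MUL R2, R3  → R2 = 15 * 11 = 165
Final: R2 = 165

165


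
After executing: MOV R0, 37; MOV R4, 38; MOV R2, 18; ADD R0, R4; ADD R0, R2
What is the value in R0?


Register state trace:
  MOV R0, 37  → R0 = 37
  MOV R4, 38  → R4 = 38
  MOV R2, 18  → R2 = 18
  ADD R0, R4  → R0 = 37 + 38 = 75
  ADD R0, R2  → R0 = 75 + 18 = 93
Final: R0 = 93

93


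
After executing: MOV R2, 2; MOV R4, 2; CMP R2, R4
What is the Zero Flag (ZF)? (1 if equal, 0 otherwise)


Register state trace:
  MOV R2, 2  → R2 = 2
  MOV R4, 2  → R4 = 2
  CMP R2, R4  → computes 2 - 2 = 0
  Result is zero, so values are equal
ZF = 1

1


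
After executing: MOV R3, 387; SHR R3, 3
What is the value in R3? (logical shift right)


Register state trace:
  MOV R3, 387  → R3 = 387
  SHR R3, 3  → R3 = 387 >> 3 = 387 // 2^3 = 48
Final: R3 = 48

48


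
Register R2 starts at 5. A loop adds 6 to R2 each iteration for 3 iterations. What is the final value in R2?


Starting value: R2 = 5
  Iter 1: R2 = 5 + 6 = 11
  Iter 2: R2 = 11 + 6 = 17
  Iter 3: R2 = 17 + 6 = 23
Final: R2 = 23

23


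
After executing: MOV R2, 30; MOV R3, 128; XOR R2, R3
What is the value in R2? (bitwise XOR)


Register state trace:
  MOV R2, 30  → R2 = 30 (0b00011110)
  MOV R3, 128  → R3 = 128 (0b10000000)
  XOR R2, R3  → R2 = 30 XOR 128 = 158 (0b10011110)
Final: R2 = 158

158


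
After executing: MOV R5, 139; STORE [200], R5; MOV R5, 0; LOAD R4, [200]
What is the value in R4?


Register and memory trace:
  MOV R5, 139  → R5 = 139
  STORE [200], R5  → mem[200] = 139
  MOV R5, 0  → R5 = 0
  LOAD R4, [200]  → R4 = mem[200] = 139
Final: R4 = 139

139


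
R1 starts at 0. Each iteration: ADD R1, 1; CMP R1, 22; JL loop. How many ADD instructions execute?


Loop trace (R1 starts at 0, target 22, step 1):
  ADD #1: R1 = 0 + 1 = 1  → 1 < 22, loop
  ADD #2: R1 = 1 + 1 = 2  → 2 < 22, loop
  ADD #3: R1 = 2 + 1 = 3  → 3 < 22, loop
  ADD #4: R1 = 3 + 1 = 4  → 4 < 22, loop
  ADD #5: R1 = 4 + 1 = 5  → 5 < 22, loop
  ADD #6: R1 = 5 + 1 = 6  → 6 < 22, loop
  ADD #7: R1 = 6 + 1 = 7  → 7 < 22, loop
  ADD #8: R1 = 7 + 1 = 8  → 8 < 22, loop
  ADD #9: R1 = 8 + 1 = 9  → 9 < 22, loop
  ADD #10: R1 = 9 + 1 = 10  → 10 < 22, loop
  ADD #11: R1 = 10 + 1 = 11  → 11 < 22, loop
  ADD #12: R1 = 11 + 1 = 12  → 12 < 22, loop
  ADD #13: R1 = 12 + 1 = 13  → 13 < 22, loop
  ADD #14: R1 = 13 + 1 = 14  → 14 < 22, loop
  ADD #15: R1 = 14 + 1 = 15  → 15 < 22, loop
  ADD #16: R1 = 15 + 1 = 16  → 16 < 22, loop
  ADD #17: R1 = 16 + 1 = 17  → 17 < 22, loop
  ADD #18: R1 = 17 + 1 = 18  → 18 < 22, loop
  ADD #19: R1 = 18 + 1 = 19  → 19 < 22, loop
  ADD #20: R1 = 19 + 1 = 20  → 20 < 22, loop
  ADD #21: R1 = 20 + 1 = 21  → 21 < 22, loop
  ADD #22: R1 = 21 + 1 = 22  → 22 >= 22, exit
Total ADD instructions: 22

22


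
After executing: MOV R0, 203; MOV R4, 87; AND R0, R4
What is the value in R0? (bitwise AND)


Register state trace:
  MOV R0, 203  → R0 = 203 (0b11001011)
  MOV R4, 87  → R4 = 87 (0b01010111)
  AND R0, R4  → R0 = 203 AND 87 = 67 (0b01000011)
Final: R0 = 67

67


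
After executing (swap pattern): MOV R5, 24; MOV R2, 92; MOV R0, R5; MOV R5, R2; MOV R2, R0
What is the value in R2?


Register state trace (swap pattern):
  MOV R5, 24  → R5 = 24
  MOV R2, 92  → R2 = 92
  MOV R0, R5  → R0 = 24  (save R5)
  MOV R5, R2  → R5 = 92  (R5 gets R2's value)
  MOV R2, R0  → R2 = 24  (R2 gets saved value)
Final: R2 = 24

24


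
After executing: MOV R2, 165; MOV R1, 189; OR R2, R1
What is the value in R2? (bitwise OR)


Register state trace:
  MOV R2, 165  → R2 = 165 (0b10100101)
  MOV R1, 189  → R1 = 189 (0b10111101)
  OR R2, R1   → R2 = 165 OR 189 = 189 (0b10111101)
Final: R2 = 189

189


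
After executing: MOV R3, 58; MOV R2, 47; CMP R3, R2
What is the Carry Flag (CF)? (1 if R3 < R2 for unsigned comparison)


Register state trace:
  MOV R3, 58  → R3 = 58
  MOV R2, 47  → R2 = 47
  CMP R3, R2  → unsigned 58 - 47: no borrow
  58 >= 47, so CF = 0
CF = 0

0


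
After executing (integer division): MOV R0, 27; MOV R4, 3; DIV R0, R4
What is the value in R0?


Register state trace:
  MOV R0, 27  → R0 = 27
  MOV R4, 3  → R4 = 3
  DIV R0, R4  → R0 = 27 // 3 = 9
Final: R0 = 9

9


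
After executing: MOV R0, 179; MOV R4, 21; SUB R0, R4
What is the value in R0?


Register state trace:
  MOV R0, 179  → R0 = 179
  MOV R4, 21  → R4 = 21
  SUB R0, R4  → R0 = 179 - 21 = 158
Final: R0 = 158

158


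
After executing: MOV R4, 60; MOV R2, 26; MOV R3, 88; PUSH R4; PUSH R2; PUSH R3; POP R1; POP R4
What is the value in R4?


Stack trace (top is rightmost):
  MOV R4, 60  → R4 = 60
  MOV R2, 26  → R2 = 26
  MOV R3, 88  → R3 = 88
  PUSH R4  → stack: [60]
  PUSH R2  → stack: [60, 26]
  PUSH R3  → stack: [60, 26, 88]
  POP R1  → R1 = 88, stack: [60, 26]
  POP R4  → R4 = 26, stack: [60]
Final: R4 = 26

26


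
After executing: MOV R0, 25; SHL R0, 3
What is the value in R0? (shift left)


Register state trace:
  MOV R0, 25  → R0 = 25
  SHL R0, 3  → R0 = 25 << 3 = 25 * 2^3 = 200
Final: R0 = 200

200


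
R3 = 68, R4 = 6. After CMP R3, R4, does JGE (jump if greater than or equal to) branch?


Trace:
  R3 = 68, R4 = 6
  CMP R3, R4  → compares 68 vs 6
  JGE checks: is 68 greater than or equal to 6?
  68 > 6, so condition is true
Branch taken: Yes

Yes


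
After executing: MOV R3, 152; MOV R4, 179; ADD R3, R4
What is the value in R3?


Register state trace:
  MOV R3, 152  → R3 = 152
  MOV R4, 179  → R4 = 179
  ADD R3, R4  → R3 = 152 + 179 = 331
Final: R3 = 331

331


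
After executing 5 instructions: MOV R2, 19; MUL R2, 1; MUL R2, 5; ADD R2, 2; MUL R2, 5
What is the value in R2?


Register state trace:
  MOV R2, 19  → R2 = 19
  MUL R2, 1  → R2 = 19 * 1 = 19
  MUL R2, 5  → R2 = 19 * 5 = 95
  ADD R2, 2  → R2 = 95 + 2 = 97
  MUL R2, 5  → R2 = 97 * 5 = 485
Final: R2 = 485

485


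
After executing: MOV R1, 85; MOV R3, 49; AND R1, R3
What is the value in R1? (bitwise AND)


Register state trace:
  MOV R1, 85  → R1 = 85 (0b01010101)
  MOV R3, 49  → R3 = 49 (0b00110001)
  AND R1, R3  → R1 = 85 AND 49 = 17 (0b00010001)
Final: R1 = 17

17


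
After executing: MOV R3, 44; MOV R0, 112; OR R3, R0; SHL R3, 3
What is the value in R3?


Register state trace:
  MOV R3, 44  → R3 = 44 (0b00101100)
  MOV R0, 112  → R0 = 112 (0b01110000)
  OR R3, R0  → R3 = 44 OR 112 = 124 (0b01111100)
  SHL R3, 3  → R3 = 124 << 3 = 992
Final: R3 = 992

992


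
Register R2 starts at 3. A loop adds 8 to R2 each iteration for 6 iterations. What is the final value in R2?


Starting value: R2 = 3
  Iter 1: R2 = 3 + 8 = 11
  Iter 2: R2 = 11 + 8 = 19
  Iter 3: R2 = 19 + 8 = 27
  Iter 4: R2 = 27 + 8 = 35
  Iter 5: R2 = 35 + 8 = 43
  Iter 6: R2 = 43 + 8 = 51
Final: R2 = 51

51


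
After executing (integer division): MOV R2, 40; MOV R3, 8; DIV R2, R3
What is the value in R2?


Register state trace:
  MOV R2, 40  → R2 = 40
  MOV R3, 8  → R3 = 8
  DIV R2, R3  → R2 = 40 // 8 = 5
Final: R2 = 5

5


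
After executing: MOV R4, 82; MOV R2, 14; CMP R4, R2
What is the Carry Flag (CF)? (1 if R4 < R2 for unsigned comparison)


Register state trace:
  MOV R4, 82  → R4 = 82
  MOV R2, 14  → R2 = 14
  CMP R4, R2  → unsigned 82 - 14: no borrow
  82 >= 14, so CF = 0
CF = 0

0


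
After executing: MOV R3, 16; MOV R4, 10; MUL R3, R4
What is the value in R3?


Register state trace:
  MOV R3, 16  → R3 = 16
  MOV R4, 10  → R4 = 10
  MUL R3, R4  → R3 = 16 * 10 = 160
Final: R3 = 160

160


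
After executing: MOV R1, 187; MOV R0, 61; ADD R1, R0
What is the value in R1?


Register state trace:
  MOV R1, 187  → R1 = 187
  MOV R0, 61  → R0 = 61
  ADD R1, R0  → R1 = 187 + 61 = 248
Final: R1 = 248

248


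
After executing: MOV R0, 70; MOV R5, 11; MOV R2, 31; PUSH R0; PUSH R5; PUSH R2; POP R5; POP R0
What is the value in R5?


Stack trace (top is rightmost):
  MOV R0, 70  → R0 = 70
  MOV R5, 11  → R5 = 11
  MOV R2, 31  → R2 = 31
  PUSH R0  → stack: [70]
  PUSH R5  → stack: [70, 11]
  PUSH R2  → stack: [70, 11, 31]
  POP R5  → R5 = 31, stack: [70, 11]
  POP R0  → R0 = 11, stack: [70]
Final: R5 = 31

31


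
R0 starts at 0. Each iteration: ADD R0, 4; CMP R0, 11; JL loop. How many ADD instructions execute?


Loop trace (R0 starts at 0, target 11, step 4):
  ADD #1: R0 = 0 + 4 = 4  → 4 < 11, loop
  ADD #2: R0 = 4 + 4 = 8  → 8 < 11, loop
  ADD #3: R0 = 8 + 4 = 12  → 12 >= 11, exit
Total ADD instructions: 3

3


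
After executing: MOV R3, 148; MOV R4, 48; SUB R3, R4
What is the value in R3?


Register state trace:
  MOV R3, 148  → R3 = 148
  MOV R4, 48  → R4 = 48
  SUB R3, R4  → R3 = 148 - 48 = 100
Final: R3 = 100

100


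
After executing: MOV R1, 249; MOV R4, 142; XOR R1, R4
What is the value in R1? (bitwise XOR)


Register state trace:
  MOV R1, 249  → R1 = 249 (0b11111001)
  MOV R4, 142  → R4 = 142 (0b10001110)
  XOR R1, R4  → R1 = 249 XOR 142 = 119 (0b01110111)
Final: R1 = 119

119


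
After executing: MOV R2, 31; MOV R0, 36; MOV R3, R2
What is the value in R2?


Register state trace:
  MOV R2, 31  → R2 = 31
  MOV R0, 36  → R0 = 36
  MOV R3, R2  → R3 = 31
Final: R2 = 31

31


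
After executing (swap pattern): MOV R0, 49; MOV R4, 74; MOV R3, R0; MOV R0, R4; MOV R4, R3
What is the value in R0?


Register state trace (swap pattern):
  MOV R0, 49  → R0 = 49
  MOV R4, 74  → R4 = 74
  MOV R3, R0  → R3 = 49  (save R0)
  MOV R0, R4  → R0 = 74  (R0 gets R4's value)
  MOV R4, R3  → R4 = 49  (R4 gets saved value)
Final: R0 = 74

74


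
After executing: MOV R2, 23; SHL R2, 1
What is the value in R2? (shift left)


Register state trace:
  MOV R2, 23  → R2 = 23
  SHL R2, 1  → R2 = 23 << 1 = 23 * 2^1 = 46
Final: R2 = 46

46


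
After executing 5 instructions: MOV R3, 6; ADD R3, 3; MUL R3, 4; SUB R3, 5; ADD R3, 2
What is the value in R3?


Register state trace:
  MOV R3, 6  → R3 = 6
  ADD R3, 3  → R3 = 6 + 3 = 9
  MUL R3, 4  → R3 = 9 * 4 = 36
  SUB R3, 5  → R3 = 36 - 5 = 31
  ADD R3, 2  → R3 = 31 + 2 = 33
Final: R3 = 33

33
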